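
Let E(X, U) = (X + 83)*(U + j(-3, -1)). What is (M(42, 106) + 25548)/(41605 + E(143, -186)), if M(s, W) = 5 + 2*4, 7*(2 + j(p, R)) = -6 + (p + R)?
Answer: -178927/8441 ≈ -21.197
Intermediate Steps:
j(p, R) = -20/7 + R/7 + p/7 (j(p, R) = -2 + (-6 + (p + R))/7 = -2 + (-6 + (R + p))/7 = -2 + (-6 + R + p)/7 = -2 + (-6/7 + R/7 + p/7) = -20/7 + R/7 + p/7)
M(s, W) = 13 (M(s, W) = 5 + 8 = 13)
E(X, U) = (83 + X)*(-24/7 + U) (E(X, U) = (X + 83)*(U + (-20/7 + (⅐)*(-1) + (⅐)*(-3))) = (83 + X)*(U + (-20/7 - ⅐ - 3/7)) = (83 + X)*(U - 24/7) = (83 + X)*(-24/7 + U))
(M(42, 106) + 25548)/(41605 + E(143, -186)) = (13 + 25548)/(41605 + (-1992/7 + 83*(-186) - 24/7*143 - 186*143)) = 25561/(41605 + (-1992/7 - 15438 - 3432/7 - 26598)) = 25561/(41605 - 299676/7) = 25561/(-8441/7) = 25561*(-7/8441) = -178927/8441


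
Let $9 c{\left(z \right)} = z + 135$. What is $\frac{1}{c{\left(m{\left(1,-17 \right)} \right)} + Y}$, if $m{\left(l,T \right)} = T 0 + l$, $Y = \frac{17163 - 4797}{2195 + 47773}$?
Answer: $\frac{24984}{383719} \approx 0.06511$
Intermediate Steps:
$Y = \frac{687}{2776}$ ($Y = \frac{12366}{49968} = 12366 \cdot \frac{1}{49968} = \frac{687}{2776} \approx 0.24748$)
$m{\left(l,T \right)} = l$ ($m{\left(l,T \right)} = 0 + l = l$)
$c{\left(z \right)} = 15 + \frac{z}{9}$ ($c{\left(z \right)} = \frac{z + 135}{9} = \frac{135 + z}{9} = 15 + \frac{z}{9}$)
$\frac{1}{c{\left(m{\left(1,-17 \right)} \right)} + Y} = \frac{1}{\left(15 + \frac{1}{9} \cdot 1\right) + \frac{687}{2776}} = \frac{1}{\left(15 + \frac{1}{9}\right) + \frac{687}{2776}} = \frac{1}{\frac{136}{9} + \frac{687}{2776}} = \frac{1}{\frac{383719}{24984}} = \frac{24984}{383719}$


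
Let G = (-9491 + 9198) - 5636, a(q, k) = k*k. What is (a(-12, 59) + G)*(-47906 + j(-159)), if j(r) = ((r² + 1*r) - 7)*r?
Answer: 9892835568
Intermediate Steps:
a(q, k) = k²
G = -5929 (G = -293 - 5636 = -5929)
j(r) = r*(-7 + r + r²) (j(r) = ((r² + r) - 7)*r = ((r + r²) - 7)*r = (-7 + r + r²)*r = r*(-7 + r + r²))
(a(-12, 59) + G)*(-47906 + j(-159)) = (59² - 5929)*(-47906 - 159*(-7 - 159 + (-159)²)) = (3481 - 5929)*(-47906 - 159*(-7 - 159 + 25281)) = -2448*(-47906 - 159*25115) = -2448*(-47906 - 3993285) = -2448*(-4041191) = 9892835568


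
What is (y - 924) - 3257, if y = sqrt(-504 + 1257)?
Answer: -4181 + sqrt(753) ≈ -4153.6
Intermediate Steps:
y = sqrt(753) ≈ 27.441
(y - 924) - 3257 = (sqrt(753) - 924) - 3257 = (-924 + sqrt(753)) - 3257 = -4181 + sqrt(753)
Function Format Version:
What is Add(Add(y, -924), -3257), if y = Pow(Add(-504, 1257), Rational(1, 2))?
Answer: Add(-4181, Pow(753, Rational(1, 2))) ≈ -4153.6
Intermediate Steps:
y = Pow(753, Rational(1, 2)) ≈ 27.441
Add(Add(y, -924), -3257) = Add(Add(Pow(753, Rational(1, 2)), -924), -3257) = Add(Add(-924, Pow(753, Rational(1, 2))), -3257) = Add(-4181, Pow(753, Rational(1, 2)))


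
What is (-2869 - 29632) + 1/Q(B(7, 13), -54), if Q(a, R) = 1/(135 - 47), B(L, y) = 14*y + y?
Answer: -32413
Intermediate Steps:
B(L, y) = 15*y
Q(a, R) = 1/88
(-2869 - 29632) + 1/Q(B(7, 13), -54) = (-2869 - 29632) + 1/(1/88) = -32501 + 88 = -32413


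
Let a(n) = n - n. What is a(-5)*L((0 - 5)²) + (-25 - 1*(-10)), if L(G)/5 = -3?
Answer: -15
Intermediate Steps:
L(G) = -15 (L(G) = 5*(-3) = -15)
a(n) = 0
a(-5)*L((0 - 5)²) + (-25 - 1*(-10)) = 0*(-15) + (-25 - 1*(-10)) = 0 + (-25 + 10) = 0 - 15 = -15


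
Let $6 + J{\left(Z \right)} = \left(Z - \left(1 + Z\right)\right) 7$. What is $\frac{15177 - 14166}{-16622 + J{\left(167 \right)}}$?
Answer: $- \frac{337}{5545} \approx -0.060775$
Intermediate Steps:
$J{\left(Z \right)} = -13$ ($J{\left(Z \right)} = -6 + \left(Z - \left(1 + Z\right)\right) 7 = -6 - 7 = -13$)
$\frac{15177 - 14166}{-16622 + J{\left(167 \right)}} = \frac{15177 - 14166}{-16622 - 13} = \frac{1011}{-16635} = 1011 \left(- \frac{1}{16635}\right) = - \frac{337}{5545}$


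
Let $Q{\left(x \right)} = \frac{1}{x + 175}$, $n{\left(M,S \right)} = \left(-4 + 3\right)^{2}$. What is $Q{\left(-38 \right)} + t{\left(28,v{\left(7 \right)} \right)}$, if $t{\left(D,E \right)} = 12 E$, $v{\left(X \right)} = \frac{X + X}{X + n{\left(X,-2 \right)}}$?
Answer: $\frac{2878}{137} \approx 21.007$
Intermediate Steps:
$n{\left(M,S \right)} = 1$ ($n{\left(M,S \right)} = \left(-1\right)^{2} = 1$)
$Q{\left(x \right)} = \frac{1}{175 + x}$
$v{\left(X \right)} = \frac{2 X}{1 + X}$ ($v{\left(X \right)} = \frac{X + X}{X + 1} = \frac{2 X}{1 + X}$)
$Q{\left(-38 \right)} + t{\left(28,v{\left(7 \right)} \right)} = \frac{1}{175 - 38} + 12 \cdot 2 \cdot 7 \frac{1}{1 + 7} = \frac{1}{137} + 12 \cdot 2 \cdot 7 \cdot \frac{1}{8} = \frac{1}{137} + 12 \cdot \frac{7}{4} = \frac{1}{137} + 21 = \frac{2878}{137}$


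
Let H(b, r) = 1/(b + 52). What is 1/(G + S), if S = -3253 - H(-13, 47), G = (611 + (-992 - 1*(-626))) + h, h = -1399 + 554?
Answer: -39/150268 ≈ -0.00025954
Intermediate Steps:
h = -845
H(b, r) = 1/(52 + b)
G = -600 (G = (611 + (-992 - 1*(-626))) - 845 = (611 + (-992 + 626)) - 845 = (611 - 366) - 845 = 245 - 845 = -600)
S = -126868/39 (S = -3253 - 1/(52 - 13) = -3253 - 1/39 = -126868/39 ≈ -3253.0)
1/(G + S) = 1/(-600 - 126868/39) = 1/(-150268/39) = -39/150268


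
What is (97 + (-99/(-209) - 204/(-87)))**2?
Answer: 3025000000/303601 ≈ 9963.7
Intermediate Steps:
(97 + (-99/(-209) - 204/(-87)))**2 = (97 + (-99*(-1/209) - 204*(-1/87)))**2 = (97 + (9/19 + 68/29))**2 = (97 + 1553/551)**2 = (55000/551)**2 = 3025000000/303601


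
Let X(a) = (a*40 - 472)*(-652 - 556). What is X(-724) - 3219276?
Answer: 32334580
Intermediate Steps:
X(a) = 570176 - 48320*a (X(a) = (40*a - 472)*(-1208) = (-472 + 40*a)*(-1208) = 570176 - 48320*a)
X(-724) - 3219276 = (570176 - 48320*(-724)) - 3219276 = (570176 + 34983680) - 3219276 = 35553856 - 3219276 = 32334580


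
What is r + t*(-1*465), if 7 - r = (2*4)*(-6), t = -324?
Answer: 150715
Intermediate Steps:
r = 55 (r = 7 - 2*4*(-6) = 7 - 8*(-6) = 7 - 1*(-48) = 7 + 48 = 55)
r + t*(-1*465) = 55 - (-324)*465 = 55 - 324*(-465) = 55 + 150660 = 150715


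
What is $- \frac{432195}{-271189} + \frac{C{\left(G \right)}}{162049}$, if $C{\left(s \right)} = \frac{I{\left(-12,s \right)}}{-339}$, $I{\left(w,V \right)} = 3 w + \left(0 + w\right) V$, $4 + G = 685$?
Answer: $\frac{7914896706819}{4965887407493} \approx 1.5939$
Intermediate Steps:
$G = 681$ ($G = -4 + 685 = 681$)
$I{\left(w,V \right)} = 3 w + V w$ ($I{\left(w,V \right)} = 3 w + w V = 3 w + V w$)
$C{\left(s \right)} = \frac{12}{113} + \frac{4 s}{113}$ ($C{\left(s \right)} = \frac{\left(-12\right) \left(3 + s\right)}{-339} = \left(-36 - 12 s\right) \left(- \frac{1}{339}\right) = \frac{12}{113} + \frac{4 s}{113}$)
$- \frac{432195}{-271189} + \frac{C{\left(G \right)}}{162049} = - \frac{432195}{-271189} + \frac{\frac{12}{113} + \frac{4}{113} \cdot 681}{162049} = \left(-432195\right) \left(- \frac{1}{271189}\right) + \left(\frac{12}{113} + \frac{2724}{113}\right) \frac{1}{162049} = \frac{432195}{271189} + \frac{2736}{113} \cdot \frac{1}{162049} = \frac{432195}{271189} + \frac{2736}{18311537} = \frac{7914896706819}{4965887407493}$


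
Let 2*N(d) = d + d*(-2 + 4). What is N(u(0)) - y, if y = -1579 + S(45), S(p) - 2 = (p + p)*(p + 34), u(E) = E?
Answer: -5533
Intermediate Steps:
S(p) = 2 + 2*p*(34 + p) (S(p) = 2 + (p + p)*(p + 34) = 2 + (2*p)*(34 + p) = 2 + 2*p*(34 + p))
y = 5533 (y = -1579 + (2 + 2*45² + 68*45) = -1579 + (2 + 2*2025 + 3060) = -1579 + (2 + 4050 + 3060) = -1579 + 7112 = 5533)
N(d) = 3*d/2 (N(d) = (d + d*(-2 + 4))/2 = (d + d*2)/2 = (d + 2*d)/2 = (3*d)/2 = 3*d/2)
N(u(0)) - y = (3/2)*0 - 1*5533 = 0 - 5533 = -5533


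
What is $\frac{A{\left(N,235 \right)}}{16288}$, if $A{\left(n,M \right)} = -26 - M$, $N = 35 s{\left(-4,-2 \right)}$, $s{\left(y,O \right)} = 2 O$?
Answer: $- \frac{261}{16288} \approx -0.016024$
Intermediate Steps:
$N = -140$ ($N = 35 \cdot 2 \left(-2\right) = 35 \left(-4\right) = -140$)
$\frac{A{\left(N,235 \right)}}{16288} = \frac{-26 - 235}{16288} = \left(-26 - 235\right) \frac{1}{16288} = \left(-261\right) \frac{1}{16288} = - \frac{261}{16288}$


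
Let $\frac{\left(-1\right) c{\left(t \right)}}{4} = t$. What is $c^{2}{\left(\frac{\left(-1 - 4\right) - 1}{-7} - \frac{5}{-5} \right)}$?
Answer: $\frac{2704}{49} \approx 55.184$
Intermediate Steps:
$c{\left(t \right)} = - 4 t$
$c^{2}{\left(\frac{\left(-1 - 4\right) - 1}{-7} - \frac{5}{-5} \right)} = \left(- 4 \left(\frac{\left(-1 - 4\right) - 1}{-7} - \frac{5}{-5}\right)\right)^{2} = \left(- 4 \left(\left(-5 - 1\right) \left(- \frac{1}{7}\right) - -1\right)\right)^{2} = \left(- 4 \left(\left(-6\right) \left(- \frac{1}{7}\right) + 1\right)\right)^{2} = \left(- 4 \left(\frac{6}{7} + 1\right)\right)^{2} = \left(\left(-4\right) \frac{13}{7}\right)^{2} = \left(- \frac{52}{7}\right)^{2} = \frac{2704}{49}$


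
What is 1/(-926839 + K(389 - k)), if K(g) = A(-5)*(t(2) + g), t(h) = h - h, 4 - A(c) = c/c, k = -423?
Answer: -1/924403 ≈ -1.0818e-6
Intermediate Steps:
A(c) = 3 (A(c) = 4 - c/c = 4 - 1*1 = 4 - 1 = 3)
t(h) = 0
K(g) = 3*g (K(g) = 3*(0 + g) = 3*g)
1/(-926839 + K(389 - k)) = 1/(-926839 + 3*(389 - 1*(-423))) = 1/(-926839 + 3*(389 + 423)) = 1/(-926839 + 3*812) = 1/(-926839 + 2436) = 1/(-924403) = -1/924403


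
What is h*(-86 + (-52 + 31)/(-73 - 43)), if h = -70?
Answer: 348425/58 ≈ 6007.3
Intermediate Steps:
h*(-86 + (-52 + 31)/(-73 - 43)) = -70*(-86 + (-52 + 31)/(-73 - 43)) = -70*(-86 - 21/(-116)) = -70*(-86 - 21*(-1/116)) = -70*(-86 + 21/116) = -70*(-9955/116) = 348425/58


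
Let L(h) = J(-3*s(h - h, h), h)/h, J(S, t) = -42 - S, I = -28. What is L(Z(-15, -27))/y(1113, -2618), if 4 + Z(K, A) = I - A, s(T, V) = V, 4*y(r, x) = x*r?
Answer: -38/2428195 ≈ -1.5649e-5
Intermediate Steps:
y(r, x) = r*x/4 (y(r, x) = (x*r)/4 = (r*x)/4 = r*x/4)
Z(K, A) = -32 - A (Z(K, A) = -4 + (-28 - A) = -32 - A)
L(h) = (-42 + 3*h)/h (L(h) = (-42 - (-3)*h)/h = (-42 + 3*h)/h)
L(Z(-15, -27))/y(1113, -2618) = (3 - 42/(-32 - 1*(-27)))/(((¼)*1113*(-2618))) = (3 - 42/(-32 + 27))/(-1456917/2) = (3 - 42/(-5))*(-2/1456917) = (3 - 42*(-⅕))*(-2/1456917) = (3 + 42/5)*(-2/1456917) = (57/5)*(-2/1456917) = -38/2428195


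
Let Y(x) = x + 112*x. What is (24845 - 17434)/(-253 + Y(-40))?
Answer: -7411/4773 ≈ -1.5527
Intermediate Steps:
Y(x) = 113*x
(24845 - 17434)/(-253 + Y(-40)) = (24845 - 17434)/(-253 + 113*(-40)) = 7411/(-253 - 4520) = 7411/(-4773) = 7411*(-1/4773) = -7411/4773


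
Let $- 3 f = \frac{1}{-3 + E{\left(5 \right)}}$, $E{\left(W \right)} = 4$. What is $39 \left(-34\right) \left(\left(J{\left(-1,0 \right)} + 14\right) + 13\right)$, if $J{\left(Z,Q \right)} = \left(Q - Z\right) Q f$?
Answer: $-35802$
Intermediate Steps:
$f = - \frac{1}{3}$ ($f = - \frac{1}{3 \left(-3 + 4\right)} = - \frac{1}{3 \cdot 1} = \left(- \frac{1}{3}\right) 1 = - \frac{1}{3} \approx -0.33333$)
$J{\left(Z,Q \right)} = - \frac{Q \left(Q - Z\right)}{3}$ ($J{\left(Z,Q \right)} = \left(Q - Z\right) Q \left(- \frac{1}{3}\right) = Q \left(Q - Z\right) \left(- \frac{1}{3}\right) = - \frac{Q \left(Q - Z\right)}{3}$)
$39 \left(-34\right) \left(\left(J{\left(-1,0 \right)} + 14\right) + 13\right) = 39 \left(-34\right) \left(\left(\frac{1}{3} \cdot 0 \left(-1 - 0\right) + 14\right) + 13\right) = - 1326 \left(\left(\frac{1}{3} \cdot 0 \left(-1 + 0\right) + 14\right) + 13\right) = - 1326 \left(\left(\frac{1}{3} \cdot 0 \left(-1\right) + 14\right) + 13\right) = - 1326 \left(\left(0 + 14\right) + 13\right) = - 1326 \left(14 + 13\right) = \left(-1326\right) 27 = -35802$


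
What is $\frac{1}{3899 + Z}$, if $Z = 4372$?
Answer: $\frac{1}{8271} \approx 0.0001209$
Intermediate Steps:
$\frac{1}{3899 + Z} = \frac{1}{3899 + 4372} = \frac{1}{8271}$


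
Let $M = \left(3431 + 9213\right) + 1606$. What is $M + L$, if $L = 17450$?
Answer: $31700$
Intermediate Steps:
$M = 14250$ ($M = 12644 + 1606 = 14250$)
$M + L = 14250 + 17450 = 31700$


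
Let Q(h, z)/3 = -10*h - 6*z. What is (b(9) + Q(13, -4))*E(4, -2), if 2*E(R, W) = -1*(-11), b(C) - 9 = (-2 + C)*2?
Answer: -3245/2 ≈ -1622.5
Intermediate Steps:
b(C) = 5 + 2*C (b(C) = 9 + (-2 + C)*2 = 9 + (-4 + 2*C) = 5 + 2*C)
E(R, W) = 11/2 (E(R, W) = (-1*(-11))/2 = (½)*11 = 11/2)
Q(h, z) = -30*h - 18*z (Q(h, z) = 3*(-10*h - 6*z) = -30*h - 18*z)
(b(9) + Q(13, -4))*E(4, -2) = ((5 + 2*9) + (-30*13 - 18*(-4)))*(11/2) = ((5 + 18) + (-390 + 72))*(11/2) = (23 - 318)*(11/2) = -295*11/2 = -3245/2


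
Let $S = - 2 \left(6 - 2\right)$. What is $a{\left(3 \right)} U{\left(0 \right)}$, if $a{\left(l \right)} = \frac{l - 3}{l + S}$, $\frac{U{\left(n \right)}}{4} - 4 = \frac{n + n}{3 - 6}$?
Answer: $0$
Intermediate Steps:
$U{\left(n \right)} = 16 - \frac{8 n}{3}$ ($U{\left(n \right)} = 16 + 4 \frac{n + n}{3 - 6} = 16 + 4 \frac{2 n}{-3} = 16 + 4 \cdot 2 n \left(- \frac{1}{3}\right) = 16 + 4 \left(- \frac{2 n}{3}\right) = 16 - \frac{8 n}{3}$)
$S = -8$ ($S = \left(-2\right) 4 = -8$)
$a{\left(l \right)} = \frac{-3 + l}{-8 + l}$ ($a{\left(l \right)} = \frac{l - 3}{l - 8} = \frac{-3 + l}{-8 + l}$)
$a{\left(3 \right)} U{\left(0 \right)} = \frac{-3 + 3}{-8 + 3} \left(16 - 0\right) = \frac{1}{-5} \cdot 0 \left(16 + 0\right) = \left(- \frac{1}{5}\right) 0 \cdot 16 = 0 \cdot 16 = 0$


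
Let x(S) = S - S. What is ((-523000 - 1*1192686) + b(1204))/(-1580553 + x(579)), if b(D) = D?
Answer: 190498/175617 ≈ 1.0847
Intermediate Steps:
x(S) = 0
((-523000 - 1*1192686) + b(1204))/(-1580553 + x(579)) = ((-523000 - 1*1192686) + 1204)/(-1580553 + 0) = ((-523000 - 1192686) + 1204)/(-1580553) = (-1715686 + 1204)*(-1/1580553) = -1714482*(-1/1580553) = 190498/175617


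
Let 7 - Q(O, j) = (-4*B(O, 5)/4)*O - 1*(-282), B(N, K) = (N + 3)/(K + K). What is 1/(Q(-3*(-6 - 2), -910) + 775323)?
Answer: 5/3875564 ≈ 1.2901e-6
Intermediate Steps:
B(N, K) = (3 + N)/(2*K) (B(N, K) = (3 + N)/((2*K)) = (3 + N)*(1/(2*K)) = (3 + N)/(2*K))
Q(O, j) = -275 - O*(-3/10 - O/10) (Q(O, j) = 7 - ((-4*(½)*(3 + O)/5/4)*O - 1*(-282)) = 7 - ((-4*(½)*(⅕)*(3 + O)/4)*O + 282) = 7 - ((-4*(3/10 + O/10)/4)*O + 282) = 7 - ((-4*(3/40 + O/40))*O + 282) = 7 - ((-3/10 - O/10)*O + 282) = 7 - (O*(-3/10 - O/10) + 282) = 7 - (282 + O*(-3/10 - O/10)) = 7 + (-282 - O*(-3/10 - O/10)) = -275 - O*(-3/10 - O/10))
1/(Q(-3*(-6 - 2), -910) + 775323) = 1/((-275 + (-3*(-6 - 2))*(3 - 3*(-6 - 2))/10) + 775323) = 1/((-275 + (-3*(-8))*(3 - 3*(-8))/10) + 775323) = 1/((-275 + (⅒)*24*(3 + 24)) + 775323) = 1/((-275 + (⅒)*24*27) + 775323) = 1/((-275 + 324/5) + 775323) = 1/(-1051/5 + 775323) = 1/(3875564/5) = 5/3875564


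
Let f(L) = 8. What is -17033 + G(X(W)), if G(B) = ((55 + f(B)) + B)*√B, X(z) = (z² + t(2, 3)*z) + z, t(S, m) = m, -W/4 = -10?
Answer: -17033 + 7292*√110 ≈ 59446.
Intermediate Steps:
W = 40 (W = -4*(-10) = 40)
X(z) = z² + 4*z (X(z) = (z² + 3*z) + z = z² + 4*z)
G(B) = √B*(63 + B) (G(B) = ((55 + 8) + B)*√B = (63 + B)*√B = √B*(63 + B))
-17033 + G(X(W)) = -17033 + √(40*(4 + 40))*(63 + 40*(4 + 40)) = -17033 + √(40*44)*(63 + 40*44) = -17033 + √1760*(63 + 1760) = -17033 + (4*√110)*1823 = -17033 + 7292*√110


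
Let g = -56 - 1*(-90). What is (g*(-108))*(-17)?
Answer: 62424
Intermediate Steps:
g = 34 (g = -56 + 90 = 34)
(g*(-108))*(-17) = (34*(-108))*(-17) = -3672*(-17) = 62424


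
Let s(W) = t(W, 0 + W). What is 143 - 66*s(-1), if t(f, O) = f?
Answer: 209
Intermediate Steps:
s(W) = W
143 - 66*s(-1) = 143 - 66*(-1) = 143 + 66 = 209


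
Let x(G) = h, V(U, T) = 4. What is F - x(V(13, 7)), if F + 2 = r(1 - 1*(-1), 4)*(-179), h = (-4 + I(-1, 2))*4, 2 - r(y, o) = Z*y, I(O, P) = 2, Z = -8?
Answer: -3216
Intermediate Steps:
r(y, o) = 2 + 8*y (r(y, o) = 2 - (-8)*y = 2 + 8*y)
h = -8 (h = (-4 + 2)*4 = -2*4 = -8)
F = -3224 (F = -2 + (2 + 8*(1 - 1*(-1)))*(-179) = -2 + (2 + 8*(1 + 1))*(-179) = -2 + (2 + 8*2)*(-179) = -2 + (2 + 16)*(-179) = -2 + 18*(-179) = -2 - 3222 = -3224)
x(G) = -8
F - x(V(13, 7)) = -3224 - 1*(-8) = -3224 + 8 = -3216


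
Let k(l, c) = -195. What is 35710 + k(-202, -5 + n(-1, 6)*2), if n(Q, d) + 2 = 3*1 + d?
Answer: 35515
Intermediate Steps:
n(Q, d) = 1 + d (n(Q, d) = -2 + (3*1 + d) = -2 + (3 + d) = 1 + d)
35710 + k(-202, -5 + n(-1, 6)*2) = 35710 - 195 = 35515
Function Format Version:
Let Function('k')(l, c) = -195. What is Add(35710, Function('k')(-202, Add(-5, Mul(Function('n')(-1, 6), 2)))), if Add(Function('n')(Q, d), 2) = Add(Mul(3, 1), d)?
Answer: 35515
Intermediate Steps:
Function('n')(Q, d) = Add(1, d) (Function('n')(Q, d) = Add(-2, Add(Mul(3, 1), d)) = Add(-2, Add(3, d)) = Add(1, d))
Add(35710, Function('k')(-202, Add(-5, Mul(Function('n')(-1, 6), 2)))) = Add(35710, -195) = 35515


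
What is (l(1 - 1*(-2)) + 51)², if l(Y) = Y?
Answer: 2916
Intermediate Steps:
(l(1 - 1*(-2)) + 51)² = ((1 - 1*(-2)) + 51)² = ((1 + 2) + 51)² = (3 + 51)² = 54² = 2916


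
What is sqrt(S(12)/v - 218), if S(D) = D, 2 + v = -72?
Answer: 2*I*sqrt(74666)/37 ≈ 14.77*I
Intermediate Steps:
v = -74 (v = -2 - 72 = -74)
sqrt(S(12)/v - 218) = sqrt(12/(-74) - 218) = sqrt(12*(-1/74) - 218) = sqrt(-6/37 - 218) = sqrt(-8072/37) = 2*I*sqrt(74666)/37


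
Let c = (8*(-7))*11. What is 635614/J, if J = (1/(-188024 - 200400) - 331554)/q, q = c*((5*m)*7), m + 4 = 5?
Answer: 760414215594880/18397647271 ≈ 41332.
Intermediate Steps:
m = 1 (m = -4 + 5 = 1)
c = -616 (c = -56*11 = -616)
q = -21560 (q = -616*5*1*7 = -3080*7 = -616*35 = -21560)
J = 18397647271/1196345920 (J = (1/(-188024 - 200400) - 331554)/(-21560) = (1/(-388424) - 331554)*(-1/21560) = (-1/388424 - 331554)*(-1/21560) = -128783530897/388424*(-1/21560) = 18397647271/1196345920 ≈ 15.378)
635614/J = 635614/(18397647271/1196345920) = 635614*(1196345920/18397647271) = 760414215594880/18397647271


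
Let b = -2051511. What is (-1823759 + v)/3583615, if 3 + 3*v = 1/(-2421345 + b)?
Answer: -24472247575681/48086981563320 ≈ -0.50892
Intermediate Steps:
v = -13418569/13418568 (v = -1 + 1/(3*(-2421345 - 2051511)) = -1 + (⅓)/(-4472856) = -1 + (⅓)*(-1/4472856) = -1 - 1/13418568 = -13418569/13418568 ≈ -1.0000)
(-1823759 + v)/3583615 = (-1823759 - 13418569/13418568)/3583615 = -24472247575681/13418568*1/3583615 = -24472247575681/48086981563320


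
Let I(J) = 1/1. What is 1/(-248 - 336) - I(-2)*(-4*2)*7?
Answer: 32703/584 ≈ 55.998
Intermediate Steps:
I(J) = 1
1/(-248 - 336) - I(-2)*(-4*2)*7 = 1/(-248 - 336) - 1*(-4*2)*7 = 1/(-584) - 1*(-8)*7 = -1/584 - (-8)*7 = -1/584 - 1*(-56) = -1/584 + 56 = 32703/584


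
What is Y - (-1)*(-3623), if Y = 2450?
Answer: -1173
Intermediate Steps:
Y - (-1)*(-3623) = 2450 - (-1)*(-3623) = 2450 - 1*3623 = 2450 - 3623 = -1173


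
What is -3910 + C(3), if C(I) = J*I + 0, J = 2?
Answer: -3904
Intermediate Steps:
C(I) = 2*I (C(I) = 2*I + 0 = 2*I)
-3910 + C(3) = -3910 + 2*3 = -3910 + 6 = -3904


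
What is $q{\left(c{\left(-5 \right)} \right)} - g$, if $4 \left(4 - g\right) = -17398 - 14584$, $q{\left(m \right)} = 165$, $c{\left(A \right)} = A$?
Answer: $- \frac{15669}{2} \approx -7834.5$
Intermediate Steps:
$g = \frac{15999}{2}$ ($g = 4 - \frac{-17398 - 14584}{4} = 4 - - \frac{15991}{2} = 4 + \frac{15991}{2} = \frac{15999}{2} \approx 7999.5$)
$q{\left(c{\left(-5 \right)} \right)} - g = 165 - \frac{15999}{2} = - \frac{15669}{2}$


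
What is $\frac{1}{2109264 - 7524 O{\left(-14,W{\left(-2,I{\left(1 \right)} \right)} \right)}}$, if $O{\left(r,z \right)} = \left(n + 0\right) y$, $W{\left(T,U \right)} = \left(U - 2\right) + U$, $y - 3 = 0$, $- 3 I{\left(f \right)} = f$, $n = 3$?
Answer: $\frac{1}{2041548} \approx 4.8982 \cdot 10^{-7}$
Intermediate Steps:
$I{\left(f \right)} = - \frac{f}{3}$
$y = 3$ ($y = 3 + 0 = 3$)
$W{\left(T,U \right)} = -2 + 2 U$ ($W{\left(T,U \right)} = \left(-2 + U\right) + U = -2 + 2 U$)
$O{\left(r,z \right)} = 9$ ($O{\left(r,z \right)} = \left(3 + 0\right) 3 = 3 \cdot 3 = 9$)
$\frac{1}{2109264 - 7524 O{\left(-14,W{\left(-2,I{\left(1 \right)} \right)} \right)}} = \frac{1}{2109264 - 67716} = \frac{1}{2041548}$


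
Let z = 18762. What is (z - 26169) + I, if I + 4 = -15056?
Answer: -22467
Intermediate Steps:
I = -15060 (I = -4 - 15056 = -15060)
(z - 26169) + I = (18762 - 26169) - 15060 = -7407 - 15060 = -22467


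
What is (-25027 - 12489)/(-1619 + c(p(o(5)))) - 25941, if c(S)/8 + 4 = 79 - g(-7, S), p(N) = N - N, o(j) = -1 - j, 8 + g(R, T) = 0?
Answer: -24736139/955 ≈ -25902.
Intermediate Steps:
g(R, T) = -8 (g(R, T) = -8 + 0 = -8)
p(N) = 0
c(S) = 664 (c(S) = -32 + 8*(79 - 1*(-8)) = -32 + 8*(79 + 8) = -32 + 8*87 = -32 + 696 = 664)
(-25027 - 12489)/(-1619 + c(p(o(5)))) - 25941 = (-25027 - 12489)/(-1619 + 664) - 25941 = -37516/(-955) - 25941 = -37516*(-1/955) - 25941 = 37516/955 - 25941 = -24736139/955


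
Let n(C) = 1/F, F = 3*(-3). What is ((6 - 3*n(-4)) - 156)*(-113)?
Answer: 50737/3 ≈ 16912.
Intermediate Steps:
F = -9
n(C) = -1/9 (n(C) = 1/(-9) = -1/9)
((6 - 3*n(-4)) - 156)*(-113) = ((6 - 3*(-1/9)) - 156)*(-113) = ((6 + 1/3) - 156)*(-113) = (19/3 - 156)*(-113) = -449/3*(-113) = 50737/3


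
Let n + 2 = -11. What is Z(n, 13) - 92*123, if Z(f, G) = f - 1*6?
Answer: -11335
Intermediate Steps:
n = -13 (n = -2 - 11 = -13)
Z(f, G) = -6 + f (Z(f, G) = f - 6 = -6 + f)
Z(n, 13) - 92*123 = (-6 - 13) - 92*123 = -19 - 11316 = -11335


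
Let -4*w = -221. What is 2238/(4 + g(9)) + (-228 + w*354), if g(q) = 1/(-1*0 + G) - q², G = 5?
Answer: 1235287/64 ≈ 19301.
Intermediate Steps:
w = 221/4 (w = -¼*(-221) = 221/4 ≈ 55.250)
g(q) = ⅕ - q² (g(q) = 1/(-1*0 + 5) - q² = 1/(0 + 5) - q² = 1/5 - q² = ⅕ - q²)
2238/(4 + g(9)) + (-228 + w*354) = 2238/(4 + (⅕ - 1*9²)) + (-228 + (221/4)*354) = 2238/(4 + (⅕ - 1*81)) + (-228 + 39117/2) = 2238/(4 + (⅕ - 81)) + 38661/2 = 2238/(4 - 404/5) + 38661/2 = 2238/(-384/5) + 38661/2 = 2238*(-5/384) + 38661/2 = -1865/64 + 38661/2 = 1235287/64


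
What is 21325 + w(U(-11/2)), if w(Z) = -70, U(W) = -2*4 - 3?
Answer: 21255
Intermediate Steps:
U(W) = -11 (U(W) = -8 - 3 = -11)
21325 + w(U(-11/2)) = 21325 - 70 = 21255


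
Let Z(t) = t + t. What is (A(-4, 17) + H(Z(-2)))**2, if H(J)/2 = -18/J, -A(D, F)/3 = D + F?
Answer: 900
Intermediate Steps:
Z(t) = 2*t
A(D, F) = -3*D - 3*F (A(D, F) = -3*(D + F) = -3*D - 3*F)
H(J) = -36/J (H(J) = 2*(-18/J) = -36/J)
(A(-4, 17) + H(Z(-2)))**2 = ((-3*(-4) - 3*17) - 36/(2*(-2)))**2 = ((12 - 51) - 36/(-4))**2 = (-39 - 36*(-1/4))**2 = (-39 + 9)**2 = (-30)**2 = 900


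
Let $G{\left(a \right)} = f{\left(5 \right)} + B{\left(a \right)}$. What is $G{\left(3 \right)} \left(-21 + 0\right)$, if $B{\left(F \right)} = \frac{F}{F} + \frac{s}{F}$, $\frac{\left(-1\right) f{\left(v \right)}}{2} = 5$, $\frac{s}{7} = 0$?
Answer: $189$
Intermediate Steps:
$s = 0$ ($s = 7 \cdot 0 = 0$)
$f{\left(v \right)} = -10$ ($f{\left(v \right)} = \left(-2\right) 5 = -10$)
$B{\left(F \right)} = 1$ ($B{\left(F \right)} = \frac{F}{F} + \frac{0}{F} = 1 + 0 = 1$)
$G{\left(a \right)} = -9$ ($G{\left(a \right)} = -10 + 1 = -9$)
$G{\left(3 \right)} \left(-21 + 0\right) = - 9 \left(-21 + 0\right) = \left(-9\right) \left(-21\right) = 189$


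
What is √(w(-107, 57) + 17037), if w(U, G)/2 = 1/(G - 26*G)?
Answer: √1383830211/285 ≈ 130.53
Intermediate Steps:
w(U, G) = -2/(25*G) (w(U, G) = 2/(G - 26*G) = 2/((-25*G)) = 2*(-1/(25*G)) = -2/(25*G))
√(w(-107, 57) + 17037) = √(-2/25/57 + 17037) = √(-2/25*1/57 + 17037) = √(-2/1425 + 17037) = √(24277723/1425) = √1383830211/285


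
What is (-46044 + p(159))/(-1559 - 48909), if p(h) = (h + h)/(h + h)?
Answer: 46043/50468 ≈ 0.91232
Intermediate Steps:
p(h) = 1 (p(h) = (2*h)/((2*h)) = (2*h)*(1/(2*h)) = 1)
(-46044 + p(159))/(-1559 - 48909) = (-46044 + 1)/(-1559 - 48909) = -46043/(-50468) = -46043*(-1/50468) = 46043/50468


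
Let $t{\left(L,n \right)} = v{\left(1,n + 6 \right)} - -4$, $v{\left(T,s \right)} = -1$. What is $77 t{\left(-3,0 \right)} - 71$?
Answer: $160$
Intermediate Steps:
$t{\left(L,n \right)} = 3$ ($t{\left(L,n \right)} = -1 - -4 = -1 + 4 = 3$)
$77 t{\left(-3,0 \right)} - 71 = 77 \cdot 3 - 71 = 231 - 71 = 160$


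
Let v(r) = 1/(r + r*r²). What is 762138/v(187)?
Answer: 4983917615820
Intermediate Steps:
v(r) = 1/(r + r³)
762138/v(187) = 762138/(1/(187 + 187³)) = 762138/(1/(187 + 6539203)) = 762138/(1/6539390) = 762138*6539390 = 4983917615820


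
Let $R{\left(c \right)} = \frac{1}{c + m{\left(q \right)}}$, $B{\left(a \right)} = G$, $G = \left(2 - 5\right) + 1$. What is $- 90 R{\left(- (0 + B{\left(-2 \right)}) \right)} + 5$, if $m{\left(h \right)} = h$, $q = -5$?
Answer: $35$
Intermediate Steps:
$G = -2$ ($G = -3 + 1 = -2$)
$B{\left(a \right)} = -2$
$R{\left(c \right)} = \frac{1}{-5 + c}$ ($R{\left(c \right)} = \frac{1}{c - 5} = \frac{1}{-5 + c}$)
$- 90 R{\left(- (0 + B{\left(-2 \right)}) \right)} + 5 = - \frac{90}{-5 - \left(0 - 2\right)} + 5 = - \frac{90}{-5 - -2} + 5 = - \frac{90}{-5 + 2} + 5 = - \frac{90}{-3} + 5 = \left(-90\right) \left(- \frac{1}{3}\right) + 5 = 30 + 5 = 35$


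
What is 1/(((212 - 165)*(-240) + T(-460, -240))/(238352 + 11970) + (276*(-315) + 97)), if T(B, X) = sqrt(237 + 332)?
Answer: -5441681050861772/472572152712803774507 - 250322*sqrt(569)/472572152712803774507 ≈ -1.1515e-5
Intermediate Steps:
T(B, X) = sqrt(569)
1/(((212 - 165)*(-240) + T(-460, -240))/(238352 + 11970) + (276*(-315) + 97)) = 1/(((212 - 165)*(-240) + sqrt(569))/(238352 + 11970) + (276*(-315) + 97)) = 1/((47*(-240) + sqrt(569))/250322 + (-86940 + 97)) = 1/((-11280 + sqrt(569))*(1/250322) - 86843) = 1/((-120/2663 + sqrt(569)/250322) - 86843) = 1/(-231263029/2663 + sqrt(569)/250322)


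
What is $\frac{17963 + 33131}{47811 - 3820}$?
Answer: $\frac{51094}{43991} \approx 1.1615$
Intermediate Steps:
$\frac{17963 + 33131}{47811 - 3820} = \frac{51094}{43991}$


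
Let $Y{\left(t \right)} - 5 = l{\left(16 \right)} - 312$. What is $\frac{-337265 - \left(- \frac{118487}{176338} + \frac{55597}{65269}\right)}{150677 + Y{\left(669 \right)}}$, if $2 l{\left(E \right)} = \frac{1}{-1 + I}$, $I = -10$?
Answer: $- \frac{42698936734895243}{19037355644630079} \approx -2.2429$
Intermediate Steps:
$l{\left(E \right)} = - \frac{1}{22}$ ($l{\left(E \right)} = \frac{1}{2 \left(-1 - 10\right)} = \frac{1}{2 \left(-11\right)} = \frac{1}{2} \left(- \frac{1}{11}\right) = - \frac{1}{22}$)
$Y{\left(t \right)} = - \frac{6755}{22}$ ($Y{\left(t \right)} = 5 - \frac{6865}{22} = - \frac{6755}{22}$)
$\frac{-337265 - \left(- \frac{118487}{176338} + \frac{55597}{65269}\right)}{150677 + Y{\left(669 \right)}} = \frac{-337265 - \left(- \frac{118487}{176338} + \frac{55597}{65269}\right)}{150677 - \frac{6755}{22}} = \frac{-337265 - \frac{2070335783}{11509404922}}{\frac{3308139}{22}} = \left(-337265 + \left(\frac{118487}{176338} - \frac{55597}{65269}\right)\right) \frac{22}{3308139} = \left(-337265 - \frac{2070335783}{11509404922}\right) \frac{22}{3308139} = \left(- \frac{3881721521354113}{11509404922}\right) \frac{22}{3308139} = - \frac{42698936734895243}{19037355644630079}$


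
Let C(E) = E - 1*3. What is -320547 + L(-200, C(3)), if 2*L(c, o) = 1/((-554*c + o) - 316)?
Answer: -70830629495/220968 ≈ -3.2055e+5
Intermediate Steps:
C(E) = -3 + E (C(E) = E - 3 = -3 + E)
L(c, o) = 1/(2*(-316 + o - 554*c)) (L(c, o) = 1/(2*((-554*c + o) - 316)) = 1/(2*((o - 554*c) - 316)) = 1/(2*(-316 + o - 554*c)))
-320547 + L(-200, C(3)) = -320547 - 1/(632 - 2*(-3 + 3) + 1108*(-200)) = -320547 - 1/(632 - 2*0 - 221600) = -320547 - 1/(632 + 0 - 221600) = -320547 - 1/(-220968) = -320547 - 1*(-1/220968) = -320547 + 1/220968 = -70830629495/220968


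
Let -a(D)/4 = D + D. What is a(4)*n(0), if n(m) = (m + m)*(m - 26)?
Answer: 0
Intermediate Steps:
n(m) = 2*m*(-26 + m) (n(m) = (2*m)*(-26 + m) = 2*m*(-26 + m))
a(D) = -8*D (a(D) = -4*(D + D) = -8*D)
a(4)*n(0) = (-8*4)*(2*0*(-26 + 0)) = -64*0*(-26) = -32*0 = 0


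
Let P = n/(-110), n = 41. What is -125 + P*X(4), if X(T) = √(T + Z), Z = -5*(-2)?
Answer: -125 - 41*√14/110 ≈ -126.39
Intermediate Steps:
Z = 10
X(T) = √(10 + T) (X(T) = √(T + 10) = √(10 + T))
P = -41/110 (P = 41/(-110) = 41*(-1/110) = -41/110 ≈ -0.37273)
-125 + P*X(4) = -125 - 41*√(10 + 4)/110 = -125 - 41*√14/110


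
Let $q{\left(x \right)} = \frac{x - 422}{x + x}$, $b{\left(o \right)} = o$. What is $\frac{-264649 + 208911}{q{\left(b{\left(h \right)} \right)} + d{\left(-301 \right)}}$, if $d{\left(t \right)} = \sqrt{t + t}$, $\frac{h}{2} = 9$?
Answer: $\frac{50665842}{58963} + \frac{4514778 i \sqrt{602}}{58963} \approx 859.28 + 1878.7 i$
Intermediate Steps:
$h = 18$ ($h = 2 \cdot 9 = 18$)
$q{\left(x \right)} = \frac{-422 + x}{2 x}$
$d{\left(t \right)} = \sqrt{2} \sqrt{t}$ ($d{\left(t \right)} = \sqrt{2 t} = \sqrt{2} \sqrt{t}$)
$\frac{-264649 + 208911}{q{\left(b{\left(h \right)} \right)} + d{\left(-301 \right)}} = \frac{-264649 + 208911}{\frac{-422 + 18}{2 \cdot 18} + \sqrt{2} \sqrt{-301}} = - \frac{55738}{\frac{1}{2} \cdot \frac{1}{18} \left(-404\right) + \sqrt{2} i \sqrt{301}} = - \frac{55738}{- \frac{101}{9} + i \sqrt{602}}$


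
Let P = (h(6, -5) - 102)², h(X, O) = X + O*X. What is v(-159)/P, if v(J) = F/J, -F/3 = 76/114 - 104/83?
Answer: -73/104757786 ≈ -6.9685e-7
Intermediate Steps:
F = 146/83 (F = -3*(76/114 - 104/83) = -3*(76*(1/114) - 104*1/83) = -3*(⅔ - 104/83) = -3*(-146/249) = 146/83 ≈ 1.7590)
P = 15876 (P = (6*(1 - 5) - 102)² = (6*(-4) - 102)² = (-24 - 102)² = (-126)² = 15876)
v(J) = 146/(83*J)
v(-159)/P = ((146/83)/(-159))/15876 = ((146/83)*(-1/159))*(1/15876) = -146/13197*1/15876 = -73/104757786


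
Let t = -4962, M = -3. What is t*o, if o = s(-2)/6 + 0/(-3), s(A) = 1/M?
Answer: 827/3 ≈ 275.67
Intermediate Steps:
s(A) = -1/3 (s(A) = 1/(-3) = -1/3)
o = -1/18 (o = -1/3/6 + 0/(-3) = -1/3*1/6 + 0*(-1/3) = -1/18 + 0 = -1/18 ≈ -0.055556)
t*o = -4962*(-1/18) = 827/3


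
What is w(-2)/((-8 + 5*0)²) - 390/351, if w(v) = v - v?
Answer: -10/9 ≈ -1.1111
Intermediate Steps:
w(v) = 0
w(-2)/((-8 + 5*0)²) - 390/351 = 0/((-8 + 5*0)²) - 390/351 = 0/((-8 + 0)²) - 390*1/351 = 0/((-8)²) - 10/9 = 0/64 - 10/9 = 0*(1/64) - 10/9 = 0 - 10/9 = -10/9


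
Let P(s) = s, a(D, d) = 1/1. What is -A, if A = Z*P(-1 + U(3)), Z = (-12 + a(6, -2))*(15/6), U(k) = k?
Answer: 55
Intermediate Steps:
a(D, d) = 1
Z = -55/2 (Z = (-12 + 1)*(15/6) = -165/6 = -11*5/2 = -55/2 ≈ -27.500)
A = -55 (A = -55*(-1 + 3)/2 = -55/2*2 = -55)
-A = -1*(-55) = 55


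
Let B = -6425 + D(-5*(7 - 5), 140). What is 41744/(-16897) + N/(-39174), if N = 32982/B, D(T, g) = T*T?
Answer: -74946270017/30338141075 ≈ -2.4704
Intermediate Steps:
D(T, g) = T**2
B = -6325 (B = -6425 + (-5*(7 - 5))**2 = -6425 + (-5*2)**2 = -6425 + (-10)**2 = -6425 + 100 = -6325)
N = -1434/275 (N = 32982/(-6325) = 32982*(-1/6325) = -1434/275 ≈ -5.2145)
41744/(-16897) + N/(-39174) = 41744/(-16897) - 1434/275/(-39174) = 41744*(-1/16897) - 1434/275*(-1/39174) = -41744/16897 + 239/1795475 = -74946270017/30338141075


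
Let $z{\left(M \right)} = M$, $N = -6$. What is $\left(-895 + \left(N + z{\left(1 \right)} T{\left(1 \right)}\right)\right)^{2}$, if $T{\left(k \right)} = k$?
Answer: $810000$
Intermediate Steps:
$\left(-895 + \left(N + z{\left(1 \right)} T{\left(1 \right)}\right)\right)^{2} = \left(-895 + \left(-6 + 1 \cdot 1\right)\right)^{2} = \left(-895 + \left(-6 + 1\right)\right)^{2} = \left(-895 - 5\right)^{2} = \left(-900\right)^{2} = 810000$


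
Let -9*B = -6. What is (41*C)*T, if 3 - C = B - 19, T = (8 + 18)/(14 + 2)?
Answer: 4264/3 ≈ 1421.3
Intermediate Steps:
B = ⅔ (B = -⅑*(-6) = ⅔ ≈ 0.66667)
T = 13/8 (T = 26/16 = 26*(1/16) = 13/8 ≈ 1.6250)
C = 64/3 (C = 3 - (⅔ - 19) = 3 - 1*(-55/3) = 3 + 55/3 = 64/3 ≈ 21.333)
(41*C)*T = (41*(64/3))*(13/8) = (2624/3)*(13/8) = 4264/3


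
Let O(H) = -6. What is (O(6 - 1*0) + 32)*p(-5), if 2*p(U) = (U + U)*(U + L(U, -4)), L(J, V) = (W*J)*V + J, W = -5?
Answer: 14300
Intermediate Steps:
L(J, V) = J - 5*J*V (L(J, V) = (-5*J)*V + J = -5*J*V + J = J - 5*J*V)
p(U) = 22*U**2 (p(U) = ((U + U)*(U + U*(1 - 5*(-4))))/2 = ((2*U)*(U + U*(1 + 20)))/2 = ((2*U)*(U + U*21))/2 = ((2*U)*(U + 21*U))/2 = ((2*U)*(22*U))/2 = (44*U**2)/2 = 22*U**2)
(O(6 - 1*0) + 32)*p(-5) = (-6 + 32)*(22*(-5)**2) = 26*(22*25) = 26*550 = 14300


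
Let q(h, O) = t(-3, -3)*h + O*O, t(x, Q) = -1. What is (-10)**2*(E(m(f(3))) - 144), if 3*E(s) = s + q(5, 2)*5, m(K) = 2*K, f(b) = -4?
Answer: -44500/3 ≈ -14833.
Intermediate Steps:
q(h, O) = O**2 - h (q(h, O) = -h + O*O = -h + O**2 = O**2 - h)
E(s) = -5/3 + s/3 (E(s) = (s + (2**2 - 1*5)*5)/3 = (s + (4 - 5)*5)/3 = (s - 1*5)/3 = (s - 5)/3 = (-5 + s)/3 = -5/3 + s/3)
(-10)**2*(E(m(f(3))) - 144) = (-10)**2*((-5/3 + (2*(-4))/3) - 144) = 100*((-5/3 + (1/3)*(-8)) - 144) = 100*((-5/3 - 8/3) - 144) = 100*(-13/3 - 144) = 100*(-445/3) = -44500/3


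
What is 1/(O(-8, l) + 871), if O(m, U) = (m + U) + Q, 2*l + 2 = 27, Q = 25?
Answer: 2/1801 ≈ 0.0011105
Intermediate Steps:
l = 25/2 (l = -1 + (½)*27 = -1 + 27/2 = 25/2 ≈ 12.500)
O(m, U) = 25 + U + m (O(m, U) = (m + U) + 25 = (U + m) + 25 = 25 + U + m)
1/(O(-8, l) + 871) = 1/((25 + 25/2 - 8) + 871) = 1/(59/2 + 871) = 1/(1801/2) = 2/1801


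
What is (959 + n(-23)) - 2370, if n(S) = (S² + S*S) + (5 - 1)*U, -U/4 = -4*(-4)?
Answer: -609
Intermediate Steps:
U = -64 (U = -(-16)*(-4) = -4*16 = -64)
n(S) = -256 + 2*S² (n(S) = (S² + S*S) + (5 - 1)*(-64) = (S² + S²) + 4*(-64) = 2*S² - 256 = -256 + 2*S²)
(959 + n(-23)) - 2370 = (959 + (-256 + 2*(-23)²)) - 2370 = (959 + (-256 + 2*529)) - 2370 = (959 + (-256 + 1058)) - 2370 = (959 + 802) - 2370 = 1761 - 2370 = -609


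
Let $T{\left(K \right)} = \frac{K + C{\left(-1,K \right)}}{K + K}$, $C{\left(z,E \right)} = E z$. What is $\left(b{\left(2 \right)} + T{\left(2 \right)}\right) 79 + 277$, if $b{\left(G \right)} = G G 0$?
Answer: $277$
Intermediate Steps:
$b{\left(G \right)} = 0$ ($b{\left(G \right)} = G^{2} \cdot 0 = 0$)
$T{\left(K \right)} = 0$ ($T{\left(K \right)} = \frac{K + K \left(-1\right)}{K + K} = \frac{K - K}{2 K} = 0 \frac{1}{2 K} = 0$)
$\left(b{\left(2 \right)} + T{\left(2 \right)}\right) 79 + 277 = \left(0 + 0\right) 79 + 277 = 0 \cdot 79 + 277 = 0 + 277 = 277$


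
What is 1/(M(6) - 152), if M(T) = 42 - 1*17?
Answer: -1/127 ≈ -0.0078740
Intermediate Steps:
M(T) = 25 (M(T) = 42 - 17 = 25)
1/(M(6) - 152) = 1/(25 - 152) = 1/(-127) = -1/127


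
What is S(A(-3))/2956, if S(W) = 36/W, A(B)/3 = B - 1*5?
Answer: -3/5912 ≈ -0.00050744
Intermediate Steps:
A(B) = -15 + 3*B (A(B) = 3*(B - 1*5) = 3*(B - 5) = 3*(-5 + B) = -15 + 3*B)
S(A(-3))/2956 = (36/(-15 + 3*(-3)))/2956 = (36/(-15 - 9))*(1/2956) = (36/(-24))*(1/2956) = (36*(-1/24))*(1/2956) = -3/2*1/2956 = -3/5912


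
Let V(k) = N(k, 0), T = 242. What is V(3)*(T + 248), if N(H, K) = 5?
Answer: 2450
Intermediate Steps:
V(k) = 5
V(3)*(T + 248) = 5*(242 + 248) = 5*490 = 2450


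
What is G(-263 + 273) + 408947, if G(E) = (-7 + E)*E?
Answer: 408977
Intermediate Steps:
G(E) = E*(-7 + E)
G(-263 + 273) + 408947 = (-263 + 273)*(-7 + (-263 + 273)) + 408947 = 10*(-7 + 10) + 408947 = 10*3 + 408947 = 30 + 408947 = 408977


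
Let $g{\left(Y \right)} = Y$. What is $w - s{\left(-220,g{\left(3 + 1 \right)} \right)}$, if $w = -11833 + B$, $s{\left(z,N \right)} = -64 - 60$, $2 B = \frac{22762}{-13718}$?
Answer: $- \frac{8454497}{722} \approx -11710.0$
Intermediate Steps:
$B = - \frac{599}{722}$ ($B = \frac{22762 \frac{1}{-13718}}{2} = \frac{22762 \left(- \frac{1}{13718}\right)}{2} = \frac{1}{2} \left(- \frac{599}{361}\right) = - \frac{599}{722} \approx -0.82964$)
$s{\left(z,N \right)} = -124$ ($s{\left(z,N \right)} = -64 - 60 = -124$)
$w = - \frac{8544025}{722}$ ($w = -11833 - \frac{599}{722} = - \frac{8544025}{722} \approx -11834.0$)
$w - s{\left(-220,g{\left(3 + 1 \right)} \right)} = - \frac{8544025}{722} - -124 = - \frac{8544025}{722} + 124 = - \frac{8454497}{722}$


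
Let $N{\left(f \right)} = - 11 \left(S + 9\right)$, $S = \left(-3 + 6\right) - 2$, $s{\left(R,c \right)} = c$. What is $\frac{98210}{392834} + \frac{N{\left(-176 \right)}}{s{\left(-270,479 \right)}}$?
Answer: $\frac{1915425}{94083743} \approx 0.020359$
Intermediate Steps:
$S = 1$ ($S = 3 - 2 = 1$)
$N{\left(f \right)} = -110$ ($N{\left(f \right)} = - 11 \left(1 + 9\right) = \left(-11\right) 10 = -110$)
$\frac{98210}{392834} + \frac{N{\left(-176 \right)}}{s{\left(-270,479 \right)}} = \frac{98210}{392834} - \frac{110}{479} = 98210 \cdot \frac{1}{392834} - \frac{110}{479} = \frac{49105}{196417} - \frac{110}{479} = \frac{1915425}{94083743}$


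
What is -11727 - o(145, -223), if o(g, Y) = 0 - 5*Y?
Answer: -12842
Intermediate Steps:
o(g, Y) = -5*Y
-11727 - o(145, -223) = -11727 - (-5)*(-223) = -11727 - 1*1115 = -11727 - 1115 = -12842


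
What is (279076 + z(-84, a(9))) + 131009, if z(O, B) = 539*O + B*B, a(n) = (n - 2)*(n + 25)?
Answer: 421453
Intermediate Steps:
a(n) = (-2 + n)*(25 + n)
z(O, B) = B² + 539*O (z(O, B) = 539*O + B² = B² + 539*O)
(279076 + z(-84, a(9))) + 131009 = (279076 + ((-50 + 9² + 23*9)² + 539*(-84))) + 131009 = (279076 + ((-50 + 81 + 207)² - 45276)) + 131009 = (279076 + (238² - 45276)) + 131009 = (279076 + (56644 - 45276)) + 131009 = (279076 + 11368) + 131009 = 290444 + 131009 = 421453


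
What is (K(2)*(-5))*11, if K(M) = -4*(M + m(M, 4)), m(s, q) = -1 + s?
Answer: 660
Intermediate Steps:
K(M) = 4 - 8*M (K(M) = -4*(M + (-1 + M)) = -4*(-1 + 2*M) = 4 - 8*M)
(K(2)*(-5))*11 = ((4 - 8*2)*(-5))*11 = ((4 - 16)*(-5))*11 = -12*(-5)*11 = 60*11 = 660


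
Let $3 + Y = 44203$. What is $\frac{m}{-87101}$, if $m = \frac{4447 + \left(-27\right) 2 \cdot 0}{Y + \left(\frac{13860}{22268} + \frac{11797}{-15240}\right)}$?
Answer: $- \frac{377288282760}{326625515826725801} \approx -1.1551 \cdot 10^{-6}$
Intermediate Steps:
$Y = 44200$ ($Y = -3 + 44203 = 44200$)
$m = \frac{377288282760}{3749962868701}$ ($m = \frac{4447 + \left(-27\right) 2 \cdot 0}{44200 + \left(\frac{13860}{22268} + \frac{11797}{-15240}\right)} = \frac{4447 - 0}{44200 + \left(13860 \cdot \frac{1}{22268} + 11797 \left(- \frac{1}{15240}\right)\right)} = \frac{4447 + 0}{44200 + \left(\frac{3465}{5567} - \frac{11797}{15240}\right)} = \frac{4447}{44200 - \frac{12867299}{84841080}} = \frac{4447}{\frac{3749962868701}{84841080}} = 4447 \cdot \frac{84841080}{3749962868701} = \frac{377288282760}{3749962868701} \approx 0.10061$)
$\frac{m}{-87101} = \frac{377288282760}{3749962868701 \left(-87101\right)} = \frac{377288282760}{3749962868701} \left(- \frac{1}{87101}\right) = - \frac{377288282760}{326625515826725801}$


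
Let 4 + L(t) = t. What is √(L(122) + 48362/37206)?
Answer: √4587365445/6201 ≈ 10.922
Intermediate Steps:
L(t) = -4 + t
√(L(122) + 48362/37206) = √((-4 + 122) + 48362/37206) = √(118 + 48362*(1/37206)) = √(118 + 24181/18603) = √(2219335/18603) = √4587365445/6201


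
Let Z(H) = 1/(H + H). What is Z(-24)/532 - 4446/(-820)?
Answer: 28383059/5234880 ≈ 5.4219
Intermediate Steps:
Z(H) = 1/(2*H)
Z(-24)/532 - 4446/(-820) = ((1/2)/(-24))/532 - 4446/(-820) = ((1/2)*(-1/24))*(1/532) - 4446*(-1/820) = -1/48*1/532 + 2223/410 = -1/25536 + 2223/410 = 28383059/5234880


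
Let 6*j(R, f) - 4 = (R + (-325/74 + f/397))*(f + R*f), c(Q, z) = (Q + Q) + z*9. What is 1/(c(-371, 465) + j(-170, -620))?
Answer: -44067/135254525116 ≈ -3.2581e-7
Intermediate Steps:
c(Q, z) = 2*Q + 9*z
j(R, f) = ⅔ + (f + R*f)*(-325/74 + R + f/397)/6 (j(R, f) = ⅔ + ((R + (-325/74 + f/397))*(f + R*f))/6 = ⅔ + ((-325/74 + R + f/397)*(f + R*f))/6 = ⅔ + ((f + R*f)*(-325/74 + R + f/397))/6 = ⅔ + (f + R*f)*(-325/74 + R + f/397)/6)
1/(c(-371, 465) + j(-170, -620)) = 1/((2*(-371) + 9*465) + (⅔ - 325/444*(-620) + (1/2382)*(-620)² - 251/444*(-170)*(-620) + (⅙)*(-620)*(-170)² + (1/2382)*(-170)*(-620)²)) = 1/((-742 + 4185) + (⅔ + 50375/111 + (1/2382)*384400 - 6613850/111 + (⅙)*(-620)*28900 + (1/2382)*(-170)*384400)) = 1/(3443 + (⅔ + 50375/111 + 192200/1191 - 6613850/111 - 8959000/3 - 32674000/1191)) = 1/(3443 - 135406247797/44067) = 1/(-135254525116/44067) = -44067/135254525116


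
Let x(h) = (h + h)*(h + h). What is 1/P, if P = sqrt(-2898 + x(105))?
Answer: sqrt(4578)/13734 ≈ 0.0049265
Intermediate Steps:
x(h) = 4*h**2 (x(h) = (2*h)*(2*h) = 4*h**2)
P = 3*sqrt(4578) (P = sqrt(-2898 + 4*105**2) = sqrt(-2898 + 4*11025) = sqrt(-2898 + 44100) = sqrt(41202) = 3*sqrt(4578) ≈ 202.98)
1/P = 1/(3*sqrt(4578)) = sqrt(4578)/13734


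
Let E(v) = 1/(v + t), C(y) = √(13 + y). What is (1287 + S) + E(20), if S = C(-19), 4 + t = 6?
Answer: 28315/22 + I*√6 ≈ 1287.0 + 2.4495*I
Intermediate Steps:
t = 2 (t = -4 + 6 = 2)
S = I*√6 (S = √(13 - 19) = √(-6) = I*√6 ≈ 2.4495*I)
E(v) = 1/(2 + v) (E(v) = 1/(v + 2) = 1/(2 + v))
(1287 + S) + E(20) = (1287 + I*√6) + 1/(2 + 20) = (1287 + I*√6) + 1/22 = 28315/22 + I*√6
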